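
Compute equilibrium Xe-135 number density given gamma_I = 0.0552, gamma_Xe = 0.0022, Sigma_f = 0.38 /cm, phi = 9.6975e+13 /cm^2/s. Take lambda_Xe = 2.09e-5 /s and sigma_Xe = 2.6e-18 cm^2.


Xe_eq = (gamma_I + gamma_Xe) * Sigma_f * phi / (lambda_Xe + sigma_Xe * phi)
Numerator = (0.0552 + 0.0022) * 0.38 * 9.6975e+13 = 2.115219e+12
Denominator = 2.09e-5 + 2.6e-18 * 9.6975e+13 = 2.730350e-04
Xe_eq = 2.115219e+12 / 2.730350e-04 = 7.7471e+15 /cm^3

7.7471e+15


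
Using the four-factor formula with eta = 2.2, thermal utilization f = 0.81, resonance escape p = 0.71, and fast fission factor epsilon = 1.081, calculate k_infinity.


k_inf = eta * f * p * epsilon
k_inf = 2.2 * 0.81 * 0.71 * 1.081
k_inf = 1.3677

1.3677


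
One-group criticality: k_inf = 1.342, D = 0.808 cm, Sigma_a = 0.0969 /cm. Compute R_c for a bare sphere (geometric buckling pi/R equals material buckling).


L^2 = D / Sigma_a = 0.808 / 0.0969 = 8.338493 cm^2
B_m^2 = (k_inf - 1) / L^2 = (1.342 - 1) / 8.338493 = 0.04101461 /cm^2
For a bare sphere: B_g = pi/R, so R_c = pi / sqrt(B_m^2)
R_c = pi / sqrt(0.04101461) = 15.512 cm

15.512


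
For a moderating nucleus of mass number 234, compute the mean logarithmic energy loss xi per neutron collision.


xi = 1 + (A-1)^2/(2A) * ln((A-1)/(A+1))
xi = 1 + (234-1)^2/(2*234) * ln((234-1)/(234 +1))
xi = 0.0085227

0.0085227


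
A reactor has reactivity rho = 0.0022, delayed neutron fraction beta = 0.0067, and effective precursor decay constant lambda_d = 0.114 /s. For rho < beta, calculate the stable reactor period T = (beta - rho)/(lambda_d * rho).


T = (beta - rho) / (lambda_d * rho)
T = (0.0067 - 0.0022) / (0.114 * 0.0022)
T = 17.943 s

17.943


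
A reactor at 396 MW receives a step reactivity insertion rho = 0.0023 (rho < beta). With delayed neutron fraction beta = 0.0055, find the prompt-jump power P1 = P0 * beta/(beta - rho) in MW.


P1/P0 = beta / (beta - rho)
P1/P0 = 0.0055 / (0.0055 - 0.0023) = 1.718750
P1 = 396 * 1.718750 = 680.62 MW

680.62


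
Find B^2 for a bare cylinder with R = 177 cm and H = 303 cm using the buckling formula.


B^2 = (2.405/R)^2 + (pi/H)^2
B^2 = (2.405/177)^2 + (pi/303)^2
B^2 = 2.9212e-04 /cm^2

2.9212e-04


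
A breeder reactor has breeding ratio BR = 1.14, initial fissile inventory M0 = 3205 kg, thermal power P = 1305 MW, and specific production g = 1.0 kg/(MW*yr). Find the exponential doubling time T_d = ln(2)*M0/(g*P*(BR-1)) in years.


Breeding gain G = BR - 1 = 1.14 - 1 = 0.14
Fissile production rate = g * P * G = 1.0 * 1305 * 0.14 = 182.7 kg/yr
T_d = ln(2) * M0 / (g * P * G)
T_d = ln(2) * 3205 / 182.7 = 12.159 yr

12.159


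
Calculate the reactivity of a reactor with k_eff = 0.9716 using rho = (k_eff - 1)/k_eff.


rho = (k_eff - 1) / k_eff
rho = (0.9716 - 1) / 0.9716
rho = -0.029230

-0.029230


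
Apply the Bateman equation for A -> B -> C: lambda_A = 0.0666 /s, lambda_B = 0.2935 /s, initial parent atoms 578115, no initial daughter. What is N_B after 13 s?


N_B(t) = lambda_A * N_A0 / (lambda_B - lambda_A) * [exp(-lambda_A*t) - exp(-lambda_B*t)]
exp(-0.0666*13) = 0.4207148; exp(-0.2935*13) = 0.02202670
N_B = 0.0666 * 578115 / (0.2935 - 0.0666) * (0.4207148 - 0.02202670)
N_B = 67653

67653


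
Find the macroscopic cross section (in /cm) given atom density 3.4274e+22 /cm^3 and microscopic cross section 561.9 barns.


Sigma = N * sigma_barns * 1e-24
Sigma = 3.4274e+22 * 561.9 * 1e-24
Sigma = 19.259 /cm

19.259


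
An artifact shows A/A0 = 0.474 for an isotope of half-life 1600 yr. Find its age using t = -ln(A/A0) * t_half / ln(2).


lambda = ln(2) / t_half = ln(2) / 1600 = 4.332170e-04 /yr
t = -ln(A/A0) / lambda
t = -ln(0.474) / 4.332170e-04
t = 1723.3 yr

1723.3


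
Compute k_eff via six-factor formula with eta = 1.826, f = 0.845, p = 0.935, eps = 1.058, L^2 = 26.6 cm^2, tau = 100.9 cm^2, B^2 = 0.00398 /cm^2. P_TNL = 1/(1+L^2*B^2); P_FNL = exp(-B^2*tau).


k_inf = eta*f*p*eps = 1.826*0.845*0.935*1.058 = 1.526352
P_TNL = 1/(1 + L^2*B^2) = 1/(1 + 26.6*0.00398) = 0.9042671
P_FNL = exp(-B^2*tau) = exp(-0.00398*100.9) = 0.6692604
k_eff = k_inf * P_TNL * P_FNL = 1.526352 * 0.9042671 * 0.6692604
k_eff = 0.92373

0.92373


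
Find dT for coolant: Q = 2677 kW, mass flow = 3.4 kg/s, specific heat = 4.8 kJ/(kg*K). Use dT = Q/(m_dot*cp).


dT = Q / (m_dot * cp)
dT = 2677 / (3.4 * 4.8)
dT = 164.03 C

164.03


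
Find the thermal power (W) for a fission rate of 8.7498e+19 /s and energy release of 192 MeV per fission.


P = fission_rate * E_MeV * 1.602e-13
P = 8.7498e+19 * 192 * 1.602e-13
P = 2.6913e+09 W

2.6913e+09


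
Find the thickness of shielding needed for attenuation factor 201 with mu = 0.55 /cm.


x = ln(factor) / mu
x = ln(201) / 0.55
x = 9.6424 cm

9.6424


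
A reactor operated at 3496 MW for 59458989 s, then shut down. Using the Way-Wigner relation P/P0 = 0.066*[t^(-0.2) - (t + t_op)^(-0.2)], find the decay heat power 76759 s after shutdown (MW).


P/P0 = 0.066 * [t^(-0.2) - (t + t_op)^(-0.2)]
P/P0 = 0.066 * [76759^(-0.2) - (76759 + 59458989)^(-0.2)]
P/P0 = 0.066 * [0.1054324 - 0.02786406] = 0.005119510
P = 3496 * 0.005119510 = 17.898 MW

17.898


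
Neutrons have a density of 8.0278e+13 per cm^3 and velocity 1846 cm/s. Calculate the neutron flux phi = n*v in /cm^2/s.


phi = n * v
phi = 8.0278e+13 * 1846
phi = 1.4819e+17 /cm^2/s

1.4819e+17


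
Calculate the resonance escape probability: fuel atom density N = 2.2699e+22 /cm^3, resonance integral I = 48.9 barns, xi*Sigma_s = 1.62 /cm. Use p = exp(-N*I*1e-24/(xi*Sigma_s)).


p = exp(-N * I * 1e-24 / (xi*Sigma_s))
p = exp(-2.2699e+22 * 48.9 * 1e-24 / 1.62)
p = 0.50400

0.50400


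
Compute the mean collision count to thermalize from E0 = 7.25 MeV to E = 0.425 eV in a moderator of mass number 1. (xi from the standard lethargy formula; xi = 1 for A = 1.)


xi = 1 + (A-1)^2/(2A)*ln((A-1)/(A+1)) = 1 (for A = 1)
n = ln(E0/E) / xi
n = ln(7.25e6 / 0.425) / 1
n = ln(1.705882e+07) / 1 = 16.652

16.652


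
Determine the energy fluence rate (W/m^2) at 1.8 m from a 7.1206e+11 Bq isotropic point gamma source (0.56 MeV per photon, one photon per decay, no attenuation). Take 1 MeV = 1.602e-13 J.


psi = A * E * 1.602e-13 / (4*pi*r^2)
psi = 7.1206e+11 * 0.56 * 1.602e-13 / (4*pi*1.8^2)
psi = 0.0015690 W/m^2

0.0015690


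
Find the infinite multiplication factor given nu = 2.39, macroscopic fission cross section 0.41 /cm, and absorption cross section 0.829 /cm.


k_inf = nu * Sigma_f / Sigma_a
k_inf = 2.39 * 0.41 / 0.829
k_inf = 1.1820

1.1820


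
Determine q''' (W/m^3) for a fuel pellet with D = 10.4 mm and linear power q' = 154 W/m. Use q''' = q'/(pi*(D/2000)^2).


r = D / 2 / 1000 = 10.4 / 2 / 1000 = 0.0052 m
q''' = q' / (pi * r^2)
q''' = 154 / (pi * 0.0052^2)
q''' = 1.8129e+06 W/m^3

1.8129e+06


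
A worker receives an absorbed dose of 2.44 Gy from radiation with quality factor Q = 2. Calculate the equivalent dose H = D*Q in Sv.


H = D * Q
H = 2.44 * 2
H = 4.8800 Sv

4.8800


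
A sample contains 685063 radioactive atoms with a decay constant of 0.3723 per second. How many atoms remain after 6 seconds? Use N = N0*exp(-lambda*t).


N = N0 * exp(-lambda * t)
N = 685063 * exp(-0.3723 * 6)
N = 73384

73384


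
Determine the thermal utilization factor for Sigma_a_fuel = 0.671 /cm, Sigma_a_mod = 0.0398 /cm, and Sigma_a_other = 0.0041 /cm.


f = Sigma_a_fuel / (Sigma_a_fuel + Sigma_a_mod + Sigma_a_other)
f = 0.671 / (0.671 + 0.0398 + 0.0041)
f = 0.93859

0.93859


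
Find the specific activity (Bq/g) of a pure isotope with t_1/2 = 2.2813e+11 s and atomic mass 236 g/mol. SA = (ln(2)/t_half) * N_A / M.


lambda = ln(2) / t_half = ln(2) / 2.2813e+11 = 3.038387e-12 /s
SA = lambda * N_A / M
SA = 3.038387e-12 * 6.022e23 / 236
SA = 7.7530e+09 Bq/g

7.7530e+09


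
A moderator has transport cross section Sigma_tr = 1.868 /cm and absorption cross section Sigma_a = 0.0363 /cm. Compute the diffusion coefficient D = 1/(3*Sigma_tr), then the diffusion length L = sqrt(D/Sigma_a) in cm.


D = 1 / (3 * Sigma_tr) = 1 / (3 * 1.868) = 0.1784440 cm
L = sqrt(D / Sigma_a)
L = sqrt(0.1784440 / 0.0363)
L = 2.2172 cm

2.2172


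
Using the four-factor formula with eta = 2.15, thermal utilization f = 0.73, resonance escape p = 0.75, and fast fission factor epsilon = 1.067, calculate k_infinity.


k_inf = eta * f * p * epsilon
k_inf = 2.15 * 0.73 * 0.75 * 1.067
k_inf = 1.2560

1.2560


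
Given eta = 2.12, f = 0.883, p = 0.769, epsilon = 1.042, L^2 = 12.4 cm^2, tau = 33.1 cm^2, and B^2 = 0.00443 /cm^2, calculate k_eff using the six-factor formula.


k_inf = eta*f*p*eps = 2.12*0.883*0.769*1.042 = 1.499998
P_TNL = 1/(1 + L^2*B^2) = 1/(1 + 12.4*0.00443) = 0.9479284
P_FNL = exp(-B^2*tau) = exp(-0.00443*33.1) = 0.8636109
k_eff = k_inf * P_TNL * P_FNL = 1.499998 * 0.9479284 * 0.8636109
k_eff = 1.2280

1.2280


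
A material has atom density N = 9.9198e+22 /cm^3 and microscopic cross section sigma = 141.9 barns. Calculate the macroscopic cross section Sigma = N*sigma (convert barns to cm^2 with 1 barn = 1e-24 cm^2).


Sigma = N * sigma_barns * 1e-24
Sigma = 9.9198e+22 * 141.9 * 1e-24
Sigma = 14.076 /cm

14.076


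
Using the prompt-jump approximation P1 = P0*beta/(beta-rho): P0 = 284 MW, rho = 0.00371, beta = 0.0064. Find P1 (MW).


P1/P0 = beta / (beta - rho)
P1/P0 = 0.0064 / (0.0064 - 0.00371) = 2.379182
P1 = 284 * 2.379182 = 675.69 MW

675.69


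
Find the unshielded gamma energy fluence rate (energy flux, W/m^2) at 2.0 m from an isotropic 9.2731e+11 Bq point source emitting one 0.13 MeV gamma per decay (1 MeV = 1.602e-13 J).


psi = A * E * 1.602e-13 / (4*pi*r^2)
psi = 9.2731e+11 * 0.13 * 1.602e-13 / (4*pi*2.0^2)
psi = 3.8420e-04 W/m^2

3.8420e-04


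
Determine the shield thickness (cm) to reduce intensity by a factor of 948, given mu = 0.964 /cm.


x = ln(factor) / mu
x = ln(948) / 0.964
x = 7.1103 cm

7.1103


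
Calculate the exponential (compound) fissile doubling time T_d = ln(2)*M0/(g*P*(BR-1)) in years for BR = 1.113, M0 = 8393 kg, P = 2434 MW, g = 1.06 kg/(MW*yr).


Breeding gain G = BR - 1 = 1.113 - 1 = 0.113
Fissile production rate = g * P * G = 1.06 * 2434 * 0.113 = 291.54452 kg/yr
T_d = ln(2) * M0 / (g * P * G)
T_d = ln(2) * 8393 / 291.54452 = 19.954 yr

19.954


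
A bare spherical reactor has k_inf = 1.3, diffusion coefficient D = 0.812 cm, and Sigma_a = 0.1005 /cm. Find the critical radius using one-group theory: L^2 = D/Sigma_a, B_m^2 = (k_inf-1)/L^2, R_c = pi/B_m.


L^2 = D / Sigma_a = 0.812 / 0.1005 = 8.079602 cm^2
B_m^2 = (k_inf - 1) / L^2 = (1.3 - 1) / 8.079602 = 0.03713054 /cm^2
For a bare sphere: B_g = pi/R, so R_c = pi / sqrt(B_m^2)
R_c = pi / sqrt(0.03713054) = 16.304 cm

16.304


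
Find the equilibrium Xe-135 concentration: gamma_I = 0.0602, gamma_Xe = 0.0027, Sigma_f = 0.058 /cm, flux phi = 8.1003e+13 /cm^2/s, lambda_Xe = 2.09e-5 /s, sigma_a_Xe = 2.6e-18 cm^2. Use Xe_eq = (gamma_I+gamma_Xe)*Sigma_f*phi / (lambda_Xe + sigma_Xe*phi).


Xe_eq = (gamma_I + gamma_Xe) * Sigma_f * phi / (lambda_Xe + sigma_Xe * phi)
Numerator = (0.0602 + 0.0027) * 0.058 * 8.1003e+13 = 2.955151e+11
Denominator = 2.09e-5 + 2.6e-18 * 8.1003e+13 = 2.315078e-04
Xe_eq = 2.955151e+11 / 2.315078e-04 = 1.2765e+15 /cm^3

1.2765e+15


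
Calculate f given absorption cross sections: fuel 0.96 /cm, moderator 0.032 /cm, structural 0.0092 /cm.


f = Sigma_a_fuel / (Sigma_a_fuel + Sigma_a_mod + Sigma_a_other)
f = 0.96 / (0.96 + 0.032 + 0.0092)
f = 0.95885

0.95885


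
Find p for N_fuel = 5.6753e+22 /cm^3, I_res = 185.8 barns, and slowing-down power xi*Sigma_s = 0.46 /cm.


p = exp(-N * I * 1e-24 / (xi*Sigma_s))
p = exp(-5.6753e+22 * 185.8 * 1e-24 / 0.46)
p = 1.1080e-10

1.1080e-10


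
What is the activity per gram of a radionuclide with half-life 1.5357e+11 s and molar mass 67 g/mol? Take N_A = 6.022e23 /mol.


lambda = ln(2) / t_half = ln(2) / 1.5357e+11 = 4.513559e-12 /s
SA = lambda * N_A / M
SA = 4.513559e-12 * 6.022e23 / 67
SA = 4.0568e+10 Bq/g

4.0568e+10


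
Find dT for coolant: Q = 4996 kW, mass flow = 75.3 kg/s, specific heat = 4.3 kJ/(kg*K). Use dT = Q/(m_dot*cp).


dT = Q / (m_dot * cp)
dT = 4996 / (75.3 * 4.3)
dT = 15.430 C

15.430


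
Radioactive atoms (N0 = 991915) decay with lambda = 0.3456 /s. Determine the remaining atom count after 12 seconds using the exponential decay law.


N = N0 * exp(-lambda * t)
N = 991915 * exp(-0.3456 * 12)
N = 15681

15681


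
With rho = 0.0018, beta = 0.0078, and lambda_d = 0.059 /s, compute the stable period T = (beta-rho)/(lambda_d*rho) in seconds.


T = (beta - rho) / (lambda_d * rho)
T = (0.0078 - 0.0018) / (0.059 * 0.0018)
T = 56.497 s

56.497


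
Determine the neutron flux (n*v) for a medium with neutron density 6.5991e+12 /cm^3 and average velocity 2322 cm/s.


phi = n * v
phi = 6.5991e+12 * 2322
phi = 1.5323e+16 /cm^2/s

1.5323e+16


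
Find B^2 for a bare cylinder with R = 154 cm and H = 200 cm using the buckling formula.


B^2 = (2.405/R)^2 + (pi/H)^2
B^2 = (2.405/154)^2 + (pi/200)^2
B^2 = 4.9063e-04 /cm^2

4.9063e-04


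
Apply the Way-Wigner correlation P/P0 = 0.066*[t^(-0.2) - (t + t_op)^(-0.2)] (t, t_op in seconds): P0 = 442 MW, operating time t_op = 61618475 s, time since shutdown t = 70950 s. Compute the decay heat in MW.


P/P0 = 0.066 * [t^(-0.2) - (t + t_op)^(-0.2)]
P/P0 = 0.066 * [70950^(-0.2) - (70950 + 61618475)^(-0.2)]
P/P0 = 0.066 * [0.1071049 - 0.02766673] = 0.005242919
P = 442 * 0.005242919 = 2.3174 MW

2.3174


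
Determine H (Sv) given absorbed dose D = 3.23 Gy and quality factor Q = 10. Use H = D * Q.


H = D * Q
H = 3.23 * 10
H = 32.300 Sv

32.300


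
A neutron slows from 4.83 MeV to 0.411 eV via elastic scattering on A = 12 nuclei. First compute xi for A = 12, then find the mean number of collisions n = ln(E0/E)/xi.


xi = 1 + (A-1)^2/(2A)*ln((A-1)/(A+1)) = 0.1577690 (for A = 12)
n = ln(E0/E) / xi
n = ln(4.83e6 / 0.411) / 0.1577690
n = ln(1.175182e+07) / 0.1577690 = 103.19

103.19


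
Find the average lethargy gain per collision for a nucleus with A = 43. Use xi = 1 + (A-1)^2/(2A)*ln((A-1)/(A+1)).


xi = 1 + (A-1)^2/(2A) * ln((A-1)/(A+1))
xi = 1 + (43-1)^2/(2*43) * ln((43-1)/(43 +1))
xi = 0.045799

0.045799


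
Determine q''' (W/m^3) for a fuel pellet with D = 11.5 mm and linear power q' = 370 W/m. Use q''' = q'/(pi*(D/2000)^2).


r = D / 2 / 1000 = 11.5 / 2 / 1000 = 0.00575 m
q''' = q' / (pi * r^2)
q''' = 370 / (pi * 0.00575^2)
q''' = 3.5622e+06 W/m^3

3.5622e+06


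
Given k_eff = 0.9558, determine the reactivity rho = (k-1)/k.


rho = (k_eff - 1) / k_eff
rho = (0.9558 - 1) / 0.9558
rho = -0.046244

-0.046244


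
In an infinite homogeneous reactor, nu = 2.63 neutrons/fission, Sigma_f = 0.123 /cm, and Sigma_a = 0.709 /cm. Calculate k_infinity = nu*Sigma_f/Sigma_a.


k_inf = nu * Sigma_f / Sigma_a
k_inf = 2.63 * 0.123 / 0.709
k_inf = 0.45626

0.45626


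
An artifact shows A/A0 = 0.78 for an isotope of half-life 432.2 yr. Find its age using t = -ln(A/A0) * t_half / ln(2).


lambda = ln(2) / t_half = ln(2) / 432.2 = 0.001603765 /yr
t = -ln(A/A0) / lambda
t = -ln(0.78) / 0.001603765
t = 154.92 yr

154.92


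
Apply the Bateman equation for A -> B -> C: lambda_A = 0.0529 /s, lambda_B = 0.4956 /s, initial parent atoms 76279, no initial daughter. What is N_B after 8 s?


N_B(t) = lambda_A * N_A0 / (lambda_B - lambda_A) * [exp(-lambda_A*t) - exp(-lambda_B*t)]
exp(-0.0529*8) = 0.6549476; exp(-0.4956*8) = 0.01897183
N_B = 0.0529 * 76279 / (0.4956 - 0.0529) * (0.6549476 - 0.01897183)
N_B = 5796.8

5796.8


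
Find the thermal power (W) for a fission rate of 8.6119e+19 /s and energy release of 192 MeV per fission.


P = fission_rate * E_MeV * 1.602e-13
P = 8.6119e+19 * 192 * 1.602e-13
P = 2.6489e+09 W

2.6489e+09


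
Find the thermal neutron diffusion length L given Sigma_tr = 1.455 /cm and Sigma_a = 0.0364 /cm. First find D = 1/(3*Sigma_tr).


D = 1 / (3 * Sigma_tr) = 1 / (3 * 1.455) = 0.2290951 cm
L = sqrt(D / Sigma_a)
L = sqrt(0.2290951 / 0.0364)
L = 2.5087 cm

2.5087


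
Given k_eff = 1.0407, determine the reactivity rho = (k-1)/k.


rho = (k_eff - 1) / k_eff
rho = (1.0407 - 1) / 1.0407
rho = 0.039108

0.039108


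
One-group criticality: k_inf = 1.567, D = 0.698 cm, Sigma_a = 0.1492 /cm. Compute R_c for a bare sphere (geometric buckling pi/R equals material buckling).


L^2 = D / Sigma_a = 0.698 / 0.1492 = 4.678284 cm^2
B_m^2 = (k_inf - 1) / L^2 = (1.567 - 1) / 4.678284 = 0.1211983 /cm^2
For a bare sphere: B_g = pi/R, so R_c = pi / sqrt(B_m^2)
R_c = pi / sqrt(0.1211983) = 9.0241 cm

9.0241


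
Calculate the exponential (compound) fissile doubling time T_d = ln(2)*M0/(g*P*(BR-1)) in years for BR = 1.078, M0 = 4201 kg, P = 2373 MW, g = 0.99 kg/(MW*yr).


Breeding gain G = BR - 1 = 1.078 - 1 = 0.078
Fissile production rate = g * P * G = 0.99 * 2373 * 0.078 = 183.24306 kg/yr
T_d = ln(2) * M0 / (g * P * G)
T_d = ln(2) * 4201 / 183.24306 = 15.891 yr

15.891


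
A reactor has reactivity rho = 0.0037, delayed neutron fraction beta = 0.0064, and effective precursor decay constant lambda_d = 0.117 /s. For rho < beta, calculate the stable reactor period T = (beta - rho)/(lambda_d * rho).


T = (beta - rho) / (lambda_d * rho)
T = (0.0064 - 0.0037) / (0.117 * 0.0037)
T = 6.2370 s

6.2370


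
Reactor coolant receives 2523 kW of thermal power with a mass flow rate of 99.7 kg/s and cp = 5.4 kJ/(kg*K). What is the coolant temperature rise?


dT = Q / (m_dot * cp)
dT = 2523 / (99.7 * 5.4)
dT = 4.6863 C

4.6863


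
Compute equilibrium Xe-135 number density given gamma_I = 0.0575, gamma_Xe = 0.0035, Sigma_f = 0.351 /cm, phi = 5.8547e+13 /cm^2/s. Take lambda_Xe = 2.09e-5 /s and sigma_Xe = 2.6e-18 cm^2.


Xe_eq = (gamma_I + gamma_Xe) * Sigma_f * phi / (lambda_Xe + sigma_Xe * phi)
Numerator = (0.0575 + 0.0035) * 0.351 * 5.8547e+13 = 1.253550e+12
Denominator = 2.09e-5 + 2.6e-18 * 5.8547e+13 = 1.731222e-04
Xe_eq = 1.253550e+12 / 1.731222e-04 = 7.2408e+15 /cm^3

7.2408e+15


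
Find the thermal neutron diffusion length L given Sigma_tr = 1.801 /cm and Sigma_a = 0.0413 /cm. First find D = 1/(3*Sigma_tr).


D = 1 / (3 * Sigma_tr) = 1 / (3 * 1.801) = 0.1850824 cm
L = sqrt(D / Sigma_a)
L = sqrt(0.1850824 / 0.0413)
L = 2.1169 cm

2.1169


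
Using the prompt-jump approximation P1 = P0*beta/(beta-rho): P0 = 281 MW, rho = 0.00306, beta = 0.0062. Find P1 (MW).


P1/P0 = beta / (beta - rho)
P1/P0 = 0.0062 / (0.0062 - 0.00306) = 1.974522
P1 = 281 * 1.974522 = 554.84 MW

554.84


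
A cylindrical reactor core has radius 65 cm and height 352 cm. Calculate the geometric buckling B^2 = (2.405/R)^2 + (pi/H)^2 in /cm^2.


B^2 = (2.405/R)^2 + (pi/H)^2
B^2 = (2.405/65)^2 + (pi/352)^2
B^2 = 0.0014487 /cm^2

0.0014487


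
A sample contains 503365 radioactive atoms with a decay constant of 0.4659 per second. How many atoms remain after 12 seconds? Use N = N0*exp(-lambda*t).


N = N0 * exp(-lambda * t)
N = 503365 * exp(-0.4659 * 12)
N = 1878.6

1878.6


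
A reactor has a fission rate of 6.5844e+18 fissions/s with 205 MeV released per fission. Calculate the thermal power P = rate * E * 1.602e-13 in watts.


P = fission_rate * E_MeV * 1.602e-13
P = 6.5844e+18 * 205 * 1.602e-13
P = 2.1624e+08 W

2.1624e+08


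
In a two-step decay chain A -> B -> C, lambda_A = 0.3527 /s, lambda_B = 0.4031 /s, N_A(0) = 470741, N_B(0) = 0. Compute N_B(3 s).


N_B(t) = lambda_A * N_A0 / (lambda_B - lambda_A) * [exp(-lambda_A*t) - exp(-lambda_B*t)]
exp(-0.3527*3) = 0.3471147; exp(-0.4031*3) = 0.2984061
N_B = 0.3527 * 470741 / (0.4031 - 0.3527) * (0.3471147 - 0.2984061)
N_B = 160458

160458


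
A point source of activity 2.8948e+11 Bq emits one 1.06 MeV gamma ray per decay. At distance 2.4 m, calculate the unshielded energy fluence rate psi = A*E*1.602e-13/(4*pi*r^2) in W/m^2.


psi = A * E * 1.602e-13 / (4*pi*r^2)
psi = 2.8948e+11 * 1.06 * 1.602e-13 / (4*pi*2.4^2)
psi = 6.7913e-04 W/m^2

6.7913e-04


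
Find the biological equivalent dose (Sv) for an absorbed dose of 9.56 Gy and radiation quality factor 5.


H = D * Q
H = 9.56 * 5
H = 47.800 Sv

47.800


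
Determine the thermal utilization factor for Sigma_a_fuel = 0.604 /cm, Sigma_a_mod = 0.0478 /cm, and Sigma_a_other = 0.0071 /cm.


f = Sigma_a_fuel / (Sigma_a_fuel + Sigma_a_mod + Sigma_a_other)
f = 0.604 / (0.604 + 0.0478 + 0.0071)
f = 0.91668

0.91668


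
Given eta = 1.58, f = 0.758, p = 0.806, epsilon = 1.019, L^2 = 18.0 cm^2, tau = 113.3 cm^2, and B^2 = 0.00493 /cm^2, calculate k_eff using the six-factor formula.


k_inf = eta*f*p*eps = 1.58*0.758*0.806*1.019 = 0.9836385
P_TNL = 1/(1 + L^2*B^2) = 1/(1 + 18.0*0.00493) = 0.9184929
P_FNL = exp(-B^2*tau) = exp(-0.00493*113.3) = 0.5720270
k_eff = k_inf * P_TNL * P_FNL = 0.9836385 * 0.9184929 * 0.5720270
k_eff = 0.51681

0.51681


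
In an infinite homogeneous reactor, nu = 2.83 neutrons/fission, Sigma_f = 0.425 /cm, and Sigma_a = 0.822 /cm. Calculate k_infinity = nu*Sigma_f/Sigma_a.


k_inf = nu * Sigma_f / Sigma_a
k_inf = 2.83 * 0.425 / 0.822
k_inf = 1.4632

1.4632


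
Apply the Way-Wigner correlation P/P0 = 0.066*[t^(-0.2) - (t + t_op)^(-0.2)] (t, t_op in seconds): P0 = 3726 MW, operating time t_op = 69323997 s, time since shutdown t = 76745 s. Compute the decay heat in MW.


P/P0 = 0.066 * [t^(-0.2) - (t + t_op)^(-0.2)]
P/P0 = 0.066 * [76745^(-0.2) - (76745 + 69323997)^(-0.2)]
P/P0 = 0.066 * [0.1054363 - 0.02702260] = 0.005175304
P = 3726 * 0.005175304 = 19.283 MW

19.283


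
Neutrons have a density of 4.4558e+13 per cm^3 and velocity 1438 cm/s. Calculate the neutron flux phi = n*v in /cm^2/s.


phi = n * v
phi = 4.4558e+13 * 1438
phi = 6.4074e+16 /cm^2/s

6.4074e+16


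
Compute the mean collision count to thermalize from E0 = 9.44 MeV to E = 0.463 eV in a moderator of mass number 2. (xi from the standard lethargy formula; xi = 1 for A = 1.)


xi = 1 + (A-1)^2/(2A)*ln((A-1)/(A+1)) = 0.7253469 (for A = 2)
n = ln(E0/E) / xi
n = ln(9.44e6 / 0.463) / 0.7253469
n = ln(2.038877e+07) / 0.7253469 = 23.203

23.203


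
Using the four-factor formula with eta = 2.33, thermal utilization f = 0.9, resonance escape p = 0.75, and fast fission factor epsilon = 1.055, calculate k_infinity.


k_inf = eta * f * p * epsilon
k_inf = 2.33 * 0.9 * 0.75 * 1.055
k_inf = 1.6593

1.6593


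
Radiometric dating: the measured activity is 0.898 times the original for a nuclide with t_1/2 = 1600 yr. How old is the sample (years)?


lambda = ln(2) / t_half = ln(2) / 1600 = 4.332170e-04 /yr
t = -ln(A/A0) / lambda
t = -ln(0.898) / 4.332170e-04
t = 248.34 yr

248.34


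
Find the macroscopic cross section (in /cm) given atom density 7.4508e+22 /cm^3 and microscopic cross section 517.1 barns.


Sigma = N * sigma_barns * 1e-24
Sigma = 7.4508e+22 * 517.1 * 1e-24
Sigma = 38.528 /cm

38.528


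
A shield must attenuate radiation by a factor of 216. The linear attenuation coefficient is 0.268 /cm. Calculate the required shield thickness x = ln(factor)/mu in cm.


x = ln(factor) / mu
x = ln(216) / 0.268
x = 20.057 cm

20.057


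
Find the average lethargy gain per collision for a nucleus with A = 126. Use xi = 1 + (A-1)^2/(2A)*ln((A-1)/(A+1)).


xi = 1 + (A-1)^2/(2A) * ln((A-1)/(A+1))
xi = 1 + (126-1)^2/(2*126) * ln((126-1)/(126 +1))
xi = 0.015789

0.015789


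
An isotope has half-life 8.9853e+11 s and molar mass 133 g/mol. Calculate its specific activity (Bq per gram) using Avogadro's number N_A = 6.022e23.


lambda = ln(2) / t_half = ln(2) / 8.9853e+11 = 7.714235e-13 /s
SA = lambda * N_A / M
SA = 7.714235e-13 * 6.022e23 / 133
SA = 3.4929e+09 Bq/g

3.4929e+09


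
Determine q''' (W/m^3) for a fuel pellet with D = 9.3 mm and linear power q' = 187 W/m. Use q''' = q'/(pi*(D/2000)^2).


r = D / 2 / 1000 = 9.3 / 2 / 1000 = 0.00465 m
q''' = q' / (pi * r^2)
q''' = 187 / (pi * 0.00465^2)
q''' = 2.7529e+06 W/m^3

2.7529e+06


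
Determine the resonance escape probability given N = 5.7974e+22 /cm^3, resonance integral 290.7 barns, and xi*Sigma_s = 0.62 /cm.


p = exp(-N * I * 1e-24 / (xi*Sigma_s))
p = exp(-5.7974e+22 * 290.7 * 1e-24 / 0.62)
p = 1.5663e-12

1.5663e-12


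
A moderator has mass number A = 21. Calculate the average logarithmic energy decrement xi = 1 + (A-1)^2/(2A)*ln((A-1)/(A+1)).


xi = 1 + (A-1)^2/(2A) * ln((A-1)/(A+1))
xi = 1 + (21-1)^2/(2*21) * ln((21-1)/(21 +1))
xi = 0.092284

0.092284


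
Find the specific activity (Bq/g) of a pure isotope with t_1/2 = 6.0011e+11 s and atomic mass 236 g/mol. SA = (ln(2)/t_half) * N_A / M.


lambda = ln(2) / t_half = ln(2) / 6.0011e+11 = 1.155034e-12 /s
SA = lambda * N_A / M
SA = 1.155034e-12 * 6.022e23 / 236
SA = 2.9473e+09 Bq/g

2.9473e+09


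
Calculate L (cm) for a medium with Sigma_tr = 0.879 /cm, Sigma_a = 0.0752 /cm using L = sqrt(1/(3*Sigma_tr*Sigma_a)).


D = 1 / (3 * Sigma_tr) = 1 / (3 * 0.879) = 0.3792188 cm
L = sqrt(D / Sigma_a)
L = sqrt(0.3792188 / 0.0752)
L = 2.2456 cm

2.2456


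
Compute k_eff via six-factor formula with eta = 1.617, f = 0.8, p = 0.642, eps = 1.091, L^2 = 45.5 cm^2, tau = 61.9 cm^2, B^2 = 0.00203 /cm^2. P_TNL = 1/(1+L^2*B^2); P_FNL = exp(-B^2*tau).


k_inf = eta*f*p*eps = 1.617*0.8*0.642*1.091 = 0.9060659
P_TNL = 1/(1 + L^2*B^2) = 1/(1 + 45.5*0.00203) = 0.9154449
P_FNL = exp(-B^2*tau) = exp(-0.00203*61.9) = 0.8819173
k_eff = k_inf * P_TNL * P_FNL = 0.9060659 * 0.9154449 * 0.8819173
k_eff = 0.73151

0.73151


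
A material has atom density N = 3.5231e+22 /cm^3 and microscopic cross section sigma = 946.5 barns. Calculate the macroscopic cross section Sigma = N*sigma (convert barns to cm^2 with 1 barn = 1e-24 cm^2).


Sigma = N * sigma_barns * 1e-24
Sigma = 3.5231e+22 * 946.5 * 1e-24
Sigma = 33.346 /cm

33.346


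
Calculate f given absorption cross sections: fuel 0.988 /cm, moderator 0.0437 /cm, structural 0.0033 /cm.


f = Sigma_a_fuel / (Sigma_a_fuel + Sigma_a_mod + Sigma_a_other)
f = 0.988 / (0.988 + 0.0437 + 0.0033)
f = 0.95459

0.95459


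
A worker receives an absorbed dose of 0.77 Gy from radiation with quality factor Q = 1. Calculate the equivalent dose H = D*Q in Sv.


H = D * Q
H = 0.77 * 1
H = 0.77000 Sv

0.77000


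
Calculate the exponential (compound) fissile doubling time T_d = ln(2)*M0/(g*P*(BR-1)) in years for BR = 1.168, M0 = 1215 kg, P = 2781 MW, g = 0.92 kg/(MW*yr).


Breeding gain G = BR - 1 = 1.168 - 1 = 0.168
Fissile production rate = g * P * G = 0.92 * 2781 * 0.168 = 429.83136 kg/yr
T_d = ln(2) * M0 / (g * P * G)
T_d = ln(2) * 1215 / 429.83136 = 1.9593 yr

1.9593


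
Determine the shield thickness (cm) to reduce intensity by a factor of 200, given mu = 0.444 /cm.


x = ln(factor) / mu
x = ln(200) / 0.444
x = 11.933 cm

11.933


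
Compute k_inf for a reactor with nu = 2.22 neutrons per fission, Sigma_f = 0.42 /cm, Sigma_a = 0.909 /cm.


k_inf = nu * Sigma_f / Sigma_a
k_inf = 2.22 * 0.42 / 0.909
k_inf = 1.0257

1.0257


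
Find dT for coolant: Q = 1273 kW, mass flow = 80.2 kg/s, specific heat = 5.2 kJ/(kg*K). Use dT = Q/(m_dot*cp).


dT = Q / (m_dot * cp)
dT = 1273 / (80.2 * 5.2)
dT = 3.0525 C

3.0525


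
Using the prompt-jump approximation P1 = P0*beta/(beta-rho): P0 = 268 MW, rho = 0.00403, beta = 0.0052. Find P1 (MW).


P1/P0 = beta / (beta - rho)
P1/P0 = 0.0052 / (0.0052 - 0.00403) = 4.444444
P1 = 268 * 4.444444 = 1191.1 MW

1191.1


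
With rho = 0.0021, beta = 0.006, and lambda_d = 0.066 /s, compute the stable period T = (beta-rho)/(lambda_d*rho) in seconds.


T = (beta - rho) / (lambda_d * rho)
T = (0.006 - 0.0021) / (0.066 * 0.0021)
T = 28.139 s

28.139


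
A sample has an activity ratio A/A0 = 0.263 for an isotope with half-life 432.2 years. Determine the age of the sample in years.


lambda = ln(2) / t_half = ln(2) / 432.2 = 0.001603765 /yr
t = -ln(A/A0) / lambda
t = -ln(0.263) / 0.001603765
t = 832.79 yr

832.79


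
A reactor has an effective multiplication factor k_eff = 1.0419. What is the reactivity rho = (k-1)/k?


rho = (k_eff - 1) / k_eff
rho = (1.0419 - 1) / 1.0419
rho = 0.040215

0.040215


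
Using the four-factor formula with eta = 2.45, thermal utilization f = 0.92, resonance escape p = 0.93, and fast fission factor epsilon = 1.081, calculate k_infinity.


k_inf = eta * f * p * epsilon
k_inf = 2.45 * 0.92 * 0.93 * 1.081
k_inf = 2.2660

2.2660


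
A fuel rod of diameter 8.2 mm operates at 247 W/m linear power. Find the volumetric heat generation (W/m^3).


r = D / 2 / 1000 = 8.2 / 2 / 1000 = 0.0041 m
q''' = q' / (pi * r^2)
q''' = 247 / (pi * 0.0041^2)
q''' = 4.6771e+06 W/m^3

4.6771e+06


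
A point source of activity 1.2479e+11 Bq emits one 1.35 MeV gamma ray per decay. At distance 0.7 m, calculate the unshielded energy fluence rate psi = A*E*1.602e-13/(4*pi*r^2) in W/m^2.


psi = A * E * 1.602e-13 / (4*pi*r^2)
psi = 1.2479e+11 * 1.35 * 1.602e-13 / (4*pi*0.7^2)
psi = 0.0043830 W/m^2

0.0043830


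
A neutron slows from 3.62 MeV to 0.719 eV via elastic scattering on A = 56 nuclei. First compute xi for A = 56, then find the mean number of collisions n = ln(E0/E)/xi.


xi = 1 + (A-1)^2/(2A)*ln((A-1)/(A+1)) = 0.03529286 (for A = 56)
n = ln(E0/E) / xi
n = ln(3.62e6 / 0.719) / 0.03529286
n = ln(5.034771e+06) / 0.03529286 = 437.25

437.25


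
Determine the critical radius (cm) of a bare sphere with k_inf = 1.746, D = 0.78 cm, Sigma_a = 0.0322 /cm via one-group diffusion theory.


L^2 = D / Sigma_a = 0.78 / 0.0322 = 24.22360 cm^2
B_m^2 = (k_inf - 1) / L^2 = (1.746 - 1) / 24.22360 = 0.03079641 /cm^2
For a bare sphere: B_g = pi/R, so R_c = pi / sqrt(B_m^2)
R_c = pi / sqrt(0.03079641) = 17.902 cm

17.902


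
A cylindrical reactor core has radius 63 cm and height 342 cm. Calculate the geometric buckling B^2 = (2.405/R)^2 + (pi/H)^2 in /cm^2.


B^2 = (2.405/R)^2 + (pi/H)^2
B^2 = (2.405/63)^2 + (pi/342)^2
B^2 = 0.0015417 /cm^2

0.0015417


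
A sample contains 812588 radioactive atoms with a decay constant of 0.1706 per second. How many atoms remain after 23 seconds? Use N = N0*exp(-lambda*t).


N = N0 * exp(-lambda * t)
N = 812588 * exp(-0.1706 * 23)
N = 16061

16061


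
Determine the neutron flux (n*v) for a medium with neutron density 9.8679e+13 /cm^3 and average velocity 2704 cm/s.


phi = n * v
phi = 9.8679e+13 * 2704
phi = 2.6683e+17 /cm^2/s

2.6683e+17


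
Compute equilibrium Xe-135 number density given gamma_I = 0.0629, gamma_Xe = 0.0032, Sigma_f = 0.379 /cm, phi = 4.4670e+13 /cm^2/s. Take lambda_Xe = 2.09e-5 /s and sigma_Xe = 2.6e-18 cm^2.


Xe_eq = (gamma_I + gamma_Xe) * Sigma_f * phi / (lambda_Xe + sigma_Xe * phi)
Numerator = (0.0629 + 0.0032) * 0.379 * 4.4670e+13 = 1.119068e+12
Denominator = 2.09e-5 + 2.6e-18 * 4.4670e+13 = 1.370420e-04
Xe_eq = 1.119068e+12 / 1.370420e-04 = 8.1659e+15 /cm^3

8.1659e+15


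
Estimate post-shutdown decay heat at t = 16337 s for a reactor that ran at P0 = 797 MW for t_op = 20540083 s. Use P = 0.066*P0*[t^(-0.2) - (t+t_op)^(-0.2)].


P/P0 = 0.066 * [t^(-0.2) - (t + t_op)^(-0.2)]
P/P0 = 0.066 * [16337^(-0.2) - (16337 + 20540083)^(-0.2)]
P/P0 = 0.066 * [0.1436698 - 0.03446756] = 0.007207348
P = 797 * 0.007207348 = 5.7443 MW

5.7443


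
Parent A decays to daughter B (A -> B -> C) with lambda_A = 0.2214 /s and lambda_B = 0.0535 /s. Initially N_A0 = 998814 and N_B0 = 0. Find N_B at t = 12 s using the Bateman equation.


N_B(t) = lambda_A * N_A0 / (lambda_B - lambda_A) * [exp(-lambda_A*t) - exp(-lambda_B*t)]
exp(-0.2214*12) = 0.07017241; exp(-0.0535*12) = 0.5262389
N_B = 0.2214 * 998814 / (0.0535 - 0.2214) * (0.07017241 - 0.5262389)
N_B = 600675

600675


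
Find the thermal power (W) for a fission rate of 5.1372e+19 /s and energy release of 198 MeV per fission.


P = fission_rate * E_MeV * 1.602e-13
P = 5.1372e+19 * 198 * 1.602e-13
P = 1.6295e+09 W

1.6295e+09


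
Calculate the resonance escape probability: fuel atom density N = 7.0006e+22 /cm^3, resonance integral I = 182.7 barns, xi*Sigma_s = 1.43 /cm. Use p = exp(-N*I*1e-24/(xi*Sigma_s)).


p = exp(-N * I * 1e-24 / (xi*Sigma_s))
p = exp(-7.0006e+22 * 182.7 * 1e-24 / 1.43)
p = 1.3050e-04

1.3050e-04


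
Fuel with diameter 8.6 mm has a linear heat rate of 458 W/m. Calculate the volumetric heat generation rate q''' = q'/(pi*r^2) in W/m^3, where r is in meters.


r = D / 2 / 1000 = 8.6 / 2 / 1000 = 0.0043 m
q''' = q' / (pi * r^2)
q''' = 458 / (pi * 0.0043^2)
q''' = 7.8846e+06 W/m^3

7.8846e+06


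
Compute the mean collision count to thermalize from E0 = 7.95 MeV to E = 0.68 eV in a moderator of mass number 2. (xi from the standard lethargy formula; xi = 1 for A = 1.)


xi = 1 + (A-1)^2/(2A)*ln((A-1)/(A+1)) = 0.7253469 (for A = 2)
n = ln(E0/E) / xi
n = ln(7.95e6 / 0.68) / 0.7253469
n = ln(1.169118e+07) / 0.7253469 = 22.437

22.437


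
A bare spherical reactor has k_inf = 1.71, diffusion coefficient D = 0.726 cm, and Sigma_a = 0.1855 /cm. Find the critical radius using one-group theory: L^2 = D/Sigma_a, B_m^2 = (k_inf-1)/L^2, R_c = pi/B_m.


L^2 = D / Sigma_a = 0.726 / 0.1855 = 3.913747 cm^2
B_m^2 = (k_inf - 1) / L^2 = (1.71 - 1) / 3.913747 = 0.1814118 /cm^2
For a bare sphere: B_g = pi/R, so R_c = pi / sqrt(B_m^2)
R_c = pi / sqrt(0.1814118) = 7.3759 cm

7.3759


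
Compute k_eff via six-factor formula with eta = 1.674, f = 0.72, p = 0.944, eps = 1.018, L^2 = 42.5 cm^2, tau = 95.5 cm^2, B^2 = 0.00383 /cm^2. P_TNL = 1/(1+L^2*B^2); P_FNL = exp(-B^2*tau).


k_inf = eta*f*p*eps = 1.674*0.72*0.944*1.018 = 1.158264
P_TNL = 1/(1 + L^2*B^2) = 1/(1 + 42.5*0.00383) = 0.8600116
P_FNL = exp(-B^2*tau) = exp(-0.00383*95.5) = 0.6936658
k_eff = k_inf * P_TNL * P_FNL = 1.158264 * 0.8600116 * 0.6936658
k_eff = 0.69097

0.69097


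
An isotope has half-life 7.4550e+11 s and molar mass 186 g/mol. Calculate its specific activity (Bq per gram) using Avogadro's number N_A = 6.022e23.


lambda = ln(2) / t_half = ln(2) / 7.4550e+11 = 9.297749e-13 /s
SA = lambda * N_A / M
SA = 9.297749e-13 * 6.022e23 / 186
SA = 3.0103e+09 Bq/g

3.0103e+09


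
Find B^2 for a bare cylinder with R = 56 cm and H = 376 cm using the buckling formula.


B^2 = (2.405/R)^2 + (pi/H)^2
B^2 = (2.405/56)^2 + (pi/376)^2
B^2 = 0.0019142 /cm^2

0.0019142


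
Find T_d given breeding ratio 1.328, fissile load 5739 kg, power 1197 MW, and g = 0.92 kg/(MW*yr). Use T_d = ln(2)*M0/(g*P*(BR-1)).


Breeding gain G = BR - 1 = 1.328 - 1 = 0.328
Fissile production rate = g * P * G = 0.92 * 1197 * 0.328 = 361.20672 kg/yr
T_d = ln(2) * M0 / (g * P * G)
T_d = ln(2) * 5739 / 361.20672 = 11.013 yr

11.013


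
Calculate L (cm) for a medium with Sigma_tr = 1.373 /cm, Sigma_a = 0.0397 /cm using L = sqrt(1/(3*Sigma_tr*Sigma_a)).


D = 1 / (3 * Sigma_tr) = 1 / (3 * 1.373) = 0.2427774 cm
L = sqrt(D / Sigma_a)
L = sqrt(0.2427774 / 0.0397)
L = 2.4729 cm

2.4729


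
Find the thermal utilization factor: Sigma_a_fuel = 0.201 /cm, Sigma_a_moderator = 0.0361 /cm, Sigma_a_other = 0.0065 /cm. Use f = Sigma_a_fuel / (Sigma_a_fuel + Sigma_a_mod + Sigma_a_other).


f = Sigma_a_fuel / (Sigma_a_fuel + Sigma_a_mod + Sigma_a_other)
f = 0.201 / (0.201 + 0.0361 + 0.0065)
f = 0.82512

0.82512


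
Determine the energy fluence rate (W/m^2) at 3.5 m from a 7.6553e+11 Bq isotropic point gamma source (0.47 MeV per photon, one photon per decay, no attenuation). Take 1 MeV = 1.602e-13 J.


psi = A * E * 1.602e-13 / (4*pi*r^2)
psi = 7.6553e+11 * 0.47 * 1.602e-13 / (4*pi*3.5^2)
psi = 3.7444e-04 W/m^2

3.7444e-04


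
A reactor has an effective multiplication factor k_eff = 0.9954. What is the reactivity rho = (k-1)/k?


rho = (k_eff - 1) / k_eff
rho = (0.9954 - 1) / 0.9954
rho = -0.0046213

-0.0046213


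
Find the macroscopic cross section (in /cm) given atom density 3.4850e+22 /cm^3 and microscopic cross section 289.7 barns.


Sigma = N * sigma_barns * 1e-24
Sigma = 3.4850e+22 * 289.7 * 1e-24
Sigma = 10.096 /cm

10.096


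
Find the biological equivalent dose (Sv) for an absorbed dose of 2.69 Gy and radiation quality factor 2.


H = D * Q
H = 2.69 * 2
H = 5.3800 Sv

5.3800


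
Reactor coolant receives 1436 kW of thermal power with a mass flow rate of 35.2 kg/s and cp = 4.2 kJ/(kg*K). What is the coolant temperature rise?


dT = Q / (m_dot * cp)
dT = 1436 / (35.2 * 4.2)
dT = 9.7132 C

9.7132


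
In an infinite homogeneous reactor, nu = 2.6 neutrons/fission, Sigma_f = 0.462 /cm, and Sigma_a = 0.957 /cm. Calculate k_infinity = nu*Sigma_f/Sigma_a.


k_inf = nu * Sigma_f / Sigma_a
k_inf = 2.6 * 0.462 / 0.957
k_inf = 1.2552

1.2552


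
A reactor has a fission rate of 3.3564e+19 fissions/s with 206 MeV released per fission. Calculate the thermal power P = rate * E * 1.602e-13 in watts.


P = fission_rate * E_MeV * 1.602e-13
P = 3.3564e+19 * 206 * 1.602e-13
P = 1.1077e+09 W

1.1077e+09


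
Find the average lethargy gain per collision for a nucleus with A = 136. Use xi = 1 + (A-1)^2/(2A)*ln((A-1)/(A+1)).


xi = 1 + (A-1)^2/(2A) * ln((A-1)/(A+1))
xi = 1 + (136-1)^2/(2*136) * ln((136-1)/(136 +1))
xi = 0.014634

0.014634


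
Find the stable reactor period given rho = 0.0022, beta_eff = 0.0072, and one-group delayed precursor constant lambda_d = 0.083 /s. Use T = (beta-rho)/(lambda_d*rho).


T = (beta - rho) / (lambda_d * rho)
T = (0.0072 - 0.0022) / (0.083 * 0.0022)
T = 27.382 s

27.382


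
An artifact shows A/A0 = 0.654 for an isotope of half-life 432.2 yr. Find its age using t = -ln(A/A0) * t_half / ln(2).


lambda = ln(2) / t_half = ln(2) / 432.2 = 0.001603765 /yr
t = -ln(A/A0) / lambda
t = -ln(0.654) / 0.001603765
t = 264.78 yr

264.78


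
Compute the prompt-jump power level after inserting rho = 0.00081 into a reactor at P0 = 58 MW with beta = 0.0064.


P1/P0 = beta / (beta - rho)
P1/P0 = 0.0064 / (0.0064 - 0.00081) = 1.144902
P1 = 58 * 1.144902 = 66.404 MW

66.404


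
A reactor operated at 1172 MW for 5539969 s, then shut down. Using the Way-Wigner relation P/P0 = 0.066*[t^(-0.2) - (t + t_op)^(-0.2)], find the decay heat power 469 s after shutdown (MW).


P/P0 = 0.066 * [t^(-0.2) - (t + t_op)^(-0.2)]
P/P0 = 0.066 * [469^(-0.2) - (469 + 5539969)^(-0.2)]
P/P0 = 0.066 * [0.2922573 - 0.04480136] = 0.01633209
P = 1172 * 0.01633209 = 19.141 MW

19.141


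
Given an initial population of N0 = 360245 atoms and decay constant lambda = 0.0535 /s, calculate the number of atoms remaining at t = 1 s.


N = N0 * exp(-lambda * t)
N = 360245 * exp(-0.0535 * 1)
N = 341478

341478


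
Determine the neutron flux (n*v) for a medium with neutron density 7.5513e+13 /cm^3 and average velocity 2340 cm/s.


phi = n * v
phi = 7.5513e+13 * 2340
phi = 1.7670e+17 /cm^2/s

1.7670e+17


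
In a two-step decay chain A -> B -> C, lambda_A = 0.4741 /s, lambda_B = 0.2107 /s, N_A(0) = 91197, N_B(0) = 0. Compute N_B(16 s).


N_B(t) = lambda_A * N_A0 / (lambda_B - lambda_A) * [exp(-lambda_A*t) - exp(-lambda_B*t)]
exp(-0.4741*16) = 5.077101e-04; exp(-0.2107*16) = 0.03434839
N_B = 0.4741 * 91197 / (0.2107 - 0.4741) * (5.077101e-04 - 0.03434839)
N_B = 5554.9

5554.9


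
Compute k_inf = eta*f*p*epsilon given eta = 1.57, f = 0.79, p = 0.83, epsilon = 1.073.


k_inf = eta * f * p * epsilon
k_inf = 1.57 * 0.79 * 0.83 * 1.073
k_inf = 1.1046

1.1046


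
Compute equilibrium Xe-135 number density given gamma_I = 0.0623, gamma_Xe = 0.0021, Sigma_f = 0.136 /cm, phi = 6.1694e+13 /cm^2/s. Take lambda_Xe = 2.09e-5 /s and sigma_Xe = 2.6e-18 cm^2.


Xe_eq = (gamma_I + gamma_Xe) * Sigma_f * phi / (lambda_Xe + sigma_Xe * phi)
Numerator = (0.0623 + 0.0021) * 0.136 * 6.1694e+13 = 5.403407e+11
Denominator = 2.09e-5 + 2.6e-18 * 6.1694e+13 = 1.813044e-04
Xe_eq = 5.403407e+11 / 1.813044e-04 = 2.9803e+15 /cm^3

2.9803e+15


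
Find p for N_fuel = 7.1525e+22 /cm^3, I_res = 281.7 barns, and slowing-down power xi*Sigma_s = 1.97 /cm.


p = exp(-N * I * 1e-24 / (xi*Sigma_s))
p = exp(-7.1525e+22 * 281.7 * 1e-24 / 1.97)
p = 3.6154e-05

3.6154e-05
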